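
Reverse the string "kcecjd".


Input: kcecjd
Reading characters right to left:
  Position 5: 'd'
  Position 4: 'j'
  Position 3: 'c'
  Position 2: 'e'
  Position 1: 'c'
  Position 0: 'k'
Reversed: djceck

djceck


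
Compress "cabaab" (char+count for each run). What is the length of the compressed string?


Input: cabaab
Runs:
  'c' x 1 => "c1"
  'a' x 1 => "a1"
  'b' x 1 => "b1"
  'a' x 2 => "a2"
  'b' x 1 => "b1"
Compressed: "c1a1b1a2b1"
Compressed length: 10

10


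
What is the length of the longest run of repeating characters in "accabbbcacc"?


Input: "accabbbcacc"
Scanning for longest run:
  Position 1 ('c'): new char, reset run to 1
  Position 2 ('c'): continues run of 'c', length=2
  Position 3 ('a'): new char, reset run to 1
  Position 4 ('b'): new char, reset run to 1
  Position 5 ('b'): continues run of 'b', length=2
  Position 6 ('b'): continues run of 'b', length=3
  Position 7 ('c'): new char, reset run to 1
  Position 8 ('a'): new char, reset run to 1
  Position 9 ('c'): new char, reset run to 1
  Position 10 ('c'): continues run of 'c', length=2
Longest run: 'b' with length 3

3


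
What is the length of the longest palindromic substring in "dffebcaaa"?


Input: "dffebcaaa"
Checking substrings for palindromes:
  [6:9] "aaa" (len 3) => palindrome
  [1:3] "ff" (len 2) => palindrome
  [6:8] "aa" (len 2) => palindrome
  [7:9] "aa" (len 2) => palindrome
Longest palindromic substring: "aaa" with length 3

3


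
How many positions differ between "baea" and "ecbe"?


Comparing "baea" and "ecbe" position by position:
  Position 0: 'b' vs 'e' => DIFFER
  Position 1: 'a' vs 'c' => DIFFER
  Position 2: 'e' vs 'b' => DIFFER
  Position 3: 'a' vs 'e' => DIFFER
Positions that differ: 4

4


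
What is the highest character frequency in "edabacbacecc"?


Input: edabacbacecc
Character counts:
  'a': 3
  'b': 2
  'c': 4
  'd': 1
  'e': 2
Maximum frequency: 4

4


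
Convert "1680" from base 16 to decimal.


Input: "1680" in base 16
Positional expansion:
  Digit '1' (value 1) x 16^3 = 4096
  Digit '6' (value 6) x 16^2 = 1536
  Digit '8' (value 8) x 16^1 = 128
  Digit '0' (value 0) x 16^0 = 0
Sum = 5760

5760


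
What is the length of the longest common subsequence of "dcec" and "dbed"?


LCS of "dcec" and "dbed"
DP table:
           d    b    e    d
      0    0    0    0    0
  d   0    1    1    1    1
  c   0    1    1    1    1
  e   0    1    1    2    2
  c   0    1    1    2    2
LCS length = dp[4][4] = 2

2


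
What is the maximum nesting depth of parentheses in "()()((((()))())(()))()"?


Input: "()()((((()))())(()))()"
Tracking depth:
  Position 0 '(': depth becomes 1
  Position 1 ')': depth becomes 0
  Position 2 '(': depth becomes 1
  Position 3 ')': depth becomes 0
  Position 4 '(': depth becomes 1
  Position 5 '(': depth becomes 2
  Position 6 '(': depth becomes 3
  Position 7 '(': depth becomes 4
  Position 8 '(': depth becomes 5
  Position 9 ')': depth becomes 4
  Position 10 ')': depth becomes 3
  Position 11 ')': depth becomes 2
  Position 12 '(': depth becomes 3
  Position 13 ')': depth becomes 2
  Position 14 ')': depth becomes 1
  Position 15 '(': depth becomes 2
  Position 16 '(': depth becomes 3
  Position 17 ')': depth becomes 2
  Position 18 ')': depth becomes 1
  Position 19 ')': depth becomes 0
  Position 20 '(': depth becomes 1
  Position 21 ')': depth becomes 0
Maximum depth reached: 5

5


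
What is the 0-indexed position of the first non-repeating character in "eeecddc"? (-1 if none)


Input: eeecddc
Character frequencies:
  'c': 2
  'd': 2
  'e': 3
Scanning left to right for freq == 1:
  Position 0 ('e'): freq=3, skip
  Position 1 ('e'): freq=3, skip
  Position 2 ('e'): freq=3, skip
  Position 3 ('c'): freq=2, skip
  Position 4 ('d'): freq=2, skip
  Position 5 ('d'): freq=2, skip
  Position 6 ('c'): freq=2, skip
  No unique character found => answer = -1

-1


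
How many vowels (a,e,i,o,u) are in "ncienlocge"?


Input: ncienlocge
Checking each character:
  'n' at position 0: consonant
  'c' at position 1: consonant
  'i' at position 2: vowel (running total: 1)
  'e' at position 3: vowel (running total: 2)
  'n' at position 4: consonant
  'l' at position 5: consonant
  'o' at position 6: vowel (running total: 3)
  'c' at position 7: consonant
  'g' at position 8: consonant
  'e' at position 9: vowel (running total: 4)
Total vowels: 4

4


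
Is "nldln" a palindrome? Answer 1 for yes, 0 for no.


Input: nldln
Reversed: nldln
  Compare pos 0 ('n') with pos 4 ('n'): match
  Compare pos 1 ('l') with pos 3 ('l'): match
Result: palindrome

1


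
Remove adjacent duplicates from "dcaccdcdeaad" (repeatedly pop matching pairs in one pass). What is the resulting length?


Input: dcaccdcdeaad
Stack-based adjacent duplicate removal:
  Read 'd': push. Stack: d
  Read 'c': push. Stack: dc
  Read 'a': push. Stack: dca
  Read 'c': push. Stack: dcac
  Read 'c': matches stack top 'c' => pop. Stack: dca
  Read 'd': push. Stack: dcad
  Read 'c': push. Stack: dcadc
  Read 'd': push. Stack: dcadcd
  Read 'e': push. Stack: dcadcde
  Read 'a': push. Stack: dcadcdea
  Read 'a': matches stack top 'a' => pop. Stack: dcadcde
  Read 'd': push. Stack: dcadcded
Final stack: "dcadcded" (length 8)

8


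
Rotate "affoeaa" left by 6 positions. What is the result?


Input: "affoeaa", rotate left by 6
First 6 characters: "affoea"
Remaining characters: "a"
Concatenate remaining + first: "a" + "affoea" = "aaffoea"

aaffoea


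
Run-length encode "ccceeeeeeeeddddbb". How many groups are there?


Input: ccceeeeeeeeddddbb
Scanning for consecutive runs:
  Group 1: 'c' x 3 (positions 0-2)
  Group 2: 'e' x 8 (positions 3-10)
  Group 3: 'd' x 4 (positions 11-14)
  Group 4: 'b' x 2 (positions 15-16)
Total groups: 4

4


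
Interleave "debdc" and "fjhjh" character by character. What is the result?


Interleaving "debdc" and "fjhjh":
  Position 0: 'd' from first, 'f' from second => "df"
  Position 1: 'e' from first, 'j' from second => "ej"
  Position 2: 'b' from first, 'h' from second => "bh"
  Position 3: 'd' from first, 'j' from second => "dj"
  Position 4: 'c' from first, 'h' from second => "ch"
Result: dfejbhdjch

dfejbhdjch


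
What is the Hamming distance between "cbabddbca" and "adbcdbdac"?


Comparing "cbabddbca" and "adbcdbdac" position by position:
  Position 0: 'c' vs 'a' => differ
  Position 1: 'b' vs 'd' => differ
  Position 2: 'a' vs 'b' => differ
  Position 3: 'b' vs 'c' => differ
  Position 4: 'd' vs 'd' => same
  Position 5: 'd' vs 'b' => differ
  Position 6: 'b' vs 'd' => differ
  Position 7: 'c' vs 'a' => differ
  Position 8: 'a' vs 'c' => differ
Total differences (Hamming distance): 8

8


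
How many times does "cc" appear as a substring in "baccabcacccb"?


Searching for "cc" in "baccabcacccb"
Scanning each position:
  Position 0: "ba" => no
  Position 1: "ac" => no
  Position 2: "cc" => MATCH
  Position 3: "ca" => no
  Position 4: "ab" => no
  Position 5: "bc" => no
  Position 6: "ca" => no
  Position 7: "ac" => no
  Position 8: "cc" => MATCH
  Position 9: "cc" => MATCH
  Position 10: "cb" => no
Total occurrences: 3

3


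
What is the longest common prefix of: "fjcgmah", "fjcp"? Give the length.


Words: fjcgmah, fjcp
  Position 0: all 'f' => match
  Position 1: all 'j' => match
  Position 2: all 'c' => match
  Position 3: ('g', 'p') => mismatch, stop
LCP = "fjc" (length 3)

3


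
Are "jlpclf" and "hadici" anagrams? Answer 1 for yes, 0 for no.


Strings: "jlpclf", "hadici"
Sorted first:  cfjllp
Sorted second: acdhii
Differ at position 0: 'c' vs 'a' => not anagrams

0


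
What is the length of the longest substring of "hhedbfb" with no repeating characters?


Input: "hhedbfb"
Sliding window (track last position of each char):
  Position 0 ('h'): window [0,0] length 1 -- new best
  Position 1 ('h'): repeat (last at 0), move window start to 1
  Position 1 ('h'): window [1,1] length 1
  Position 2 ('e'): window [1,2] length 2 -- new best
  Position 3 ('d'): window [1,3] length 3 -- new best
  Position 4 ('b'): window [1,4] length 4 -- new best
  Position 5 ('f'): window [1,5] length 5 -- new best
  Position 6 ('b'): repeat (last at 4), move window start to 5
  Position 6 ('b'): window [5,6] length 2
Longest substring with no repeats: "hedbf" with length 5

5


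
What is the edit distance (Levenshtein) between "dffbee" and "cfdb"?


Computing edit distance: "dffbee" -> "cfdb"
DP table:
           c    f    d    b
      0    1    2    3    4
  d   1    1    2    2    3
  f   2    2    1    2    3
  f   3    3    2    2    3
  b   4    4    3    3    2
  e   5    5    4    4    3
  e   6    6    5    5    4
Edit distance = dp[6][4] = 4

4


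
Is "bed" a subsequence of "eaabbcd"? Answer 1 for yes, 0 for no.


Check if "bed" is a subsequence of "eaabbcd"
Greedy scan:
  Position 0 ('e'): no match needed
  Position 1 ('a'): no match needed
  Position 2 ('a'): no match needed
  Position 3 ('b'): matches sub[0] = 'b'
  Position 4 ('b'): no match needed
  Position 5 ('c'): no match needed
  Position 6 ('d'): no match needed
Only matched 1/3 characters => not a subsequence

0


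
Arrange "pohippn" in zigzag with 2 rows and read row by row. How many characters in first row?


Zigzag "pohippn" into 2 rows:
Placing characters:
  'p' => row 0
  'o' => row 1
  'h' => row 0
  'i' => row 1
  'p' => row 0
  'p' => row 1
  'n' => row 0
Rows:
  Row 0: "phpn"
  Row 1: "oip"
First row length: 4

4


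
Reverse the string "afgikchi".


Input: afgikchi
Reading characters right to left:
  Position 7: 'i'
  Position 6: 'h'
  Position 5: 'c'
  Position 4: 'k'
  Position 3: 'i'
  Position 2: 'g'
  Position 1: 'f'
  Position 0: 'a'
Reversed: ihckigfa

ihckigfa


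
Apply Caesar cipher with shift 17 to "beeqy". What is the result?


Caesar cipher: shift "beeqy" by 17
  'b' (pos 1) + 17 = pos 18 = 's'
  'e' (pos 4) + 17 = pos 21 = 'v'
  'e' (pos 4) + 17 = pos 21 = 'v'
  'q' (pos 16) + 17 = pos 7 = 'h'
  'y' (pos 24) + 17 = pos 15 = 'p'
Result: svvhp

svvhp


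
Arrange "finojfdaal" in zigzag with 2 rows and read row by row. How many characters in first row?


Zigzag "finojfdaal" into 2 rows:
Placing characters:
  'f' => row 0
  'i' => row 1
  'n' => row 0
  'o' => row 1
  'j' => row 0
  'f' => row 1
  'd' => row 0
  'a' => row 1
  'a' => row 0
  'l' => row 1
Rows:
  Row 0: "fnjda"
  Row 1: "iofal"
First row length: 5

5


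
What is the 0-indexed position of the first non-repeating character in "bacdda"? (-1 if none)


Input: bacdda
Character frequencies:
  'a': 2
  'b': 1
  'c': 1
  'd': 2
Scanning left to right for freq == 1:
  Position 0 ('b'): unique! => answer = 0

0


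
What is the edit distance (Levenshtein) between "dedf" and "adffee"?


Computing edit distance: "dedf" -> "adffee"
DP table:
           a    d    f    f    e    e
      0    1    2    3    4    5    6
  d   1    1    1    2    3    4    5
  e   2    2    2    2    3    3    4
  d   3    3    2    3    3    4    4
  f   4    4    3    2    3    4    5
Edit distance = dp[4][6] = 5

5


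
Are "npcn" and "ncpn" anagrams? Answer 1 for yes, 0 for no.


Strings: "npcn", "ncpn"
Sorted first:  cnnp
Sorted second: cnnp
Sorted forms match => anagrams

1


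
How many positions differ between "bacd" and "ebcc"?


Comparing "bacd" and "ebcc" position by position:
  Position 0: 'b' vs 'e' => DIFFER
  Position 1: 'a' vs 'b' => DIFFER
  Position 2: 'c' vs 'c' => same
  Position 3: 'd' vs 'c' => DIFFER
Positions that differ: 3

3


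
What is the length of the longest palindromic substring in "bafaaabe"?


Input: "bafaaabe"
Checking substrings for palindromes:
  [1:4] "afa" (len 3) => palindrome
  [3:6] "aaa" (len 3) => palindrome
  [3:5] "aa" (len 2) => palindrome
  [4:6] "aa" (len 2) => palindrome
Longest palindromic substring: "afa" with length 3

3


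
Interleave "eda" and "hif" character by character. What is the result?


Interleaving "eda" and "hif":
  Position 0: 'e' from first, 'h' from second => "eh"
  Position 1: 'd' from first, 'i' from second => "di"
  Position 2: 'a' from first, 'f' from second => "af"
Result: ehdiaf

ehdiaf


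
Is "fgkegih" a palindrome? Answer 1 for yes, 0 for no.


Input: fgkegih
Reversed: higekgf
  Compare pos 0 ('f') with pos 6 ('h'): MISMATCH
  Compare pos 1 ('g') with pos 5 ('i'): MISMATCH
  Compare pos 2 ('k') with pos 4 ('g'): MISMATCH
Result: not a palindrome

0


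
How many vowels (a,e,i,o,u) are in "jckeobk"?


Input: jckeobk
Checking each character:
  'j' at position 0: consonant
  'c' at position 1: consonant
  'k' at position 2: consonant
  'e' at position 3: vowel (running total: 1)
  'o' at position 4: vowel (running total: 2)
  'b' at position 5: consonant
  'k' at position 6: consonant
Total vowels: 2

2


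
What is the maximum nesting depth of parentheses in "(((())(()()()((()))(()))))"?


Input: "(((())(()()()((()))(()))))"
Tracking depth:
  Position 0 '(': depth becomes 1
  Position 1 '(': depth becomes 2
  Position 2 '(': depth becomes 3
  Position 3 '(': depth becomes 4
  Position 4 ')': depth becomes 3
  Position 5 ')': depth becomes 2
  Position 6 '(': depth becomes 3
  Position 7 '(': depth becomes 4
  Position 8 ')': depth becomes 3
  Position 9 '(': depth becomes 4
  Position 10 ')': depth becomes 3
  Position 11 '(': depth becomes 4
  Position 12 ')': depth becomes 3
  Position 13 '(': depth becomes 4
  Position 14 '(': depth becomes 5
  Position 15 '(': depth becomes 6
  Position 16 ')': depth becomes 5
  Position 17 ')': depth becomes 4
  Position 18 ')': depth becomes 3
  Position 19 '(': depth becomes 4
  Position 20 '(': depth becomes 5
  Position 21 ')': depth becomes 4
  Position 22 ')': depth becomes 3
  Position 23 ')': depth becomes 2
  Position 24 ')': depth becomes 1
  Position 25 ')': depth becomes 0
Maximum depth reached: 6

6


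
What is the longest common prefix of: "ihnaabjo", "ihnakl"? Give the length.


Words: ihnaabjo, ihnakl
  Position 0: all 'i' => match
  Position 1: all 'h' => match
  Position 2: all 'n' => match
  Position 3: all 'a' => match
  Position 4: ('a', 'k') => mismatch, stop
LCP = "ihna" (length 4)

4


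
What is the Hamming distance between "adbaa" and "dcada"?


Comparing "adbaa" and "dcada" position by position:
  Position 0: 'a' vs 'd' => differ
  Position 1: 'd' vs 'c' => differ
  Position 2: 'b' vs 'a' => differ
  Position 3: 'a' vs 'd' => differ
  Position 4: 'a' vs 'a' => same
Total differences (Hamming distance): 4

4


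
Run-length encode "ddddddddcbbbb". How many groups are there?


Input: ddddddddcbbbb
Scanning for consecutive runs:
  Group 1: 'd' x 8 (positions 0-7)
  Group 2: 'c' x 1 (positions 8-8)
  Group 3: 'b' x 4 (positions 9-12)
Total groups: 3

3


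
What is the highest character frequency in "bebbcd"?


Input: bebbcd
Character counts:
  'b': 3
  'c': 1
  'd': 1
  'e': 1
Maximum frequency: 3

3


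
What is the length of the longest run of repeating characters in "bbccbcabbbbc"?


Input: "bbccbcabbbbc"
Scanning for longest run:
  Position 1 ('b'): continues run of 'b', length=2
  Position 2 ('c'): new char, reset run to 1
  Position 3 ('c'): continues run of 'c', length=2
  Position 4 ('b'): new char, reset run to 1
  Position 5 ('c'): new char, reset run to 1
  Position 6 ('a'): new char, reset run to 1
  Position 7 ('b'): new char, reset run to 1
  Position 8 ('b'): continues run of 'b', length=2
  Position 9 ('b'): continues run of 'b', length=3
  Position 10 ('b'): continues run of 'b', length=4
  Position 11 ('c'): new char, reset run to 1
Longest run: 'b' with length 4

4


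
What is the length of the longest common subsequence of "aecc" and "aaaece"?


LCS of "aecc" and "aaaece"
DP table:
           a    a    a    e    c    e
      0    0    0    0    0    0    0
  a   0    1    1    1    1    1    1
  e   0    1    1    1    2    2    2
  c   0    1    1    1    2    3    3
  c   0    1    1    1    2    3    3
LCS length = dp[4][6] = 3

3


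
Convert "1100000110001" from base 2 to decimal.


Input: "1100000110001" in base 2
Positional expansion:
  Digit '1' (value 1) x 2^12 = 4096
  Digit '1' (value 1) x 2^11 = 2048
  Digit '0' (value 0) x 2^10 = 0
  Digit '0' (value 0) x 2^9 = 0
  Digit '0' (value 0) x 2^8 = 0
  Digit '0' (value 0) x 2^7 = 0
  Digit '0' (value 0) x 2^6 = 0
  Digit '1' (value 1) x 2^5 = 32
  Digit '1' (value 1) x 2^4 = 16
  Digit '0' (value 0) x 2^3 = 0
  Digit '0' (value 0) x 2^2 = 0
  Digit '0' (value 0) x 2^1 = 0
  Digit '1' (value 1) x 2^0 = 1
Sum = 6193

6193


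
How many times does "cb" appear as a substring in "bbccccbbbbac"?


Searching for "cb" in "bbccccbbbbac"
Scanning each position:
  Position 0: "bb" => no
  Position 1: "bc" => no
  Position 2: "cc" => no
  Position 3: "cc" => no
  Position 4: "cc" => no
  Position 5: "cb" => MATCH
  Position 6: "bb" => no
  Position 7: "bb" => no
  Position 8: "bb" => no
  Position 9: "ba" => no
  Position 10: "ac" => no
Total occurrences: 1

1


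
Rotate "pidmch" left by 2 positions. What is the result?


Input: "pidmch", rotate left by 2
First 2 characters: "pi"
Remaining characters: "dmch"
Concatenate remaining + first: "dmch" + "pi" = "dmchpi"

dmchpi


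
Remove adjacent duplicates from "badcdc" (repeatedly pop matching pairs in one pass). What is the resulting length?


Input: badcdc
Stack-based adjacent duplicate removal:
  Read 'b': push. Stack: b
  Read 'a': push. Stack: ba
  Read 'd': push. Stack: bad
  Read 'c': push. Stack: badc
  Read 'd': push. Stack: badcd
  Read 'c': push. Stack: badcdc
Final stack: "badcdc" (length 6)

6


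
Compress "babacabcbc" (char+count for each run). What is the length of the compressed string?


Input: babacabcbc
Runs:
  'b' x 1 => "b1"
  'a' x 1 => "a1"
  'b' x 1 => "b1"
  'a' x 1 => "a1"
  'c' x 1 => "c1"
  'a' x 1 => "a1"
  'b' x 1 => "b1"
  'c' x 1 => "c1"
  'b' x 1 => "b1"
  'c' x 1 => "c1"
Compressed: "b1a1b1a1c1a1b1c1b1c1"
Compressed length: 20

20


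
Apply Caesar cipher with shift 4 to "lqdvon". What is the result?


Caesar cipher: shift "lqdvon" by 4
  'l' (pos 11) + 4 = pos 15 = 'p'
  'q' (pos 16) + 4 = pos 20 = 'u'
  'd' (pos 3) + 4 = pos 7 = 'h'
  'v' (pos 21) + 4 = pos 25 = 'z'
  'o' (pos 14) + 4 = pos 18 = 's'
  'n' (pos 13) + 4 = pos 17 = 'r'
Result: puhzsr

puhzsr


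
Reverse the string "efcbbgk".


Input: efcbbgk
Reading characters right to left:
  Position 6: 'k'
  Position 5: 'g'
  Position 4: 'b'
  Position 3: 'b'
  Position 2: 'c'
  Position 1: 'f'
  Position 0: 'e'
Reversed: kgbbcfe

kgbbcfe


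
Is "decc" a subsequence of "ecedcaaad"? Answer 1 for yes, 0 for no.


Check if "decc" is a subsequence of "ecedcaaad"
Greedy scan:
  Position 0 ('e'): no match needed
  Position 1 ('c'): no match needed
  Position 2 ('e'): no match needed
  Position 3 ('d'): matches sub[0] = 'd'
  Position 4 ('c'): no match needed
  Position 5 ('a'): no match needed
  Position 6 ('a'): no match needed
  Position 7 ('a'): no match needed
  Position 8 ('d'): no match needed
Only matched 1/4 characters => not a subsequence

0


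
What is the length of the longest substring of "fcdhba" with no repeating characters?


Input: "fcdhba"
Sliding window (track last position of each char):
  Position 0 ('f'): window [0,0] length 1 -- new best
  Position 1 ('c'): window [0,1] length 2 -- new best
  Position 2 ('d'): window [0,2] length 3 -- new best
  Position 3 ('h'): window [0,3] length 4 -- new best
  Position 4 ('b'): window [0,4] length 5 -- new best
  Position 5 ('a'): window [0,5] length 6 -- new best
Longest substring with no repeats: "fcdhba" with length 6

6


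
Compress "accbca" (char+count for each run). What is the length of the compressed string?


Input: accbca
Runs:
  'a' x 1 => "a1"
  'c' x 2 => "c2"
  'b' x 1 => "b1"
  'c' x 1 => "c1"
  'a' x 1 => "a1"
Compressed: "a1c2b1c1a1"
Compressed length: 10

10


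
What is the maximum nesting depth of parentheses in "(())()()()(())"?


Input: "(())()()()(())"
Tracking depth:
  Position 0 '(': depth becomes 1
  Position 1 '(': depth becomes 2
  Position 2 ')': depth becomes 1
  Position 3 ')': depth becomes 0
  Position 4 '(': depth becomes 1
  Position 5 ')': depth becomes 0
  Position 6 '(': depth becomes 1
  Position 7 ')': depth becomes 0
  Position 8 '(': depth becomes 1
  Position 9 ')': depth becomes 0
  Position 10 '(': depth becomes 1
  Position 11 '(': depth becomes 2
  Position 12 ')': depth becomes 1
  Position 13 ')': depth becomes 0
Maximum depth reached: 2

2


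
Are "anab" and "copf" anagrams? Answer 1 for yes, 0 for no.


Strings: "anab", "copf"
Sorted first:  aabn
Sorted second: cfop
Differ at position 0: 'a' vs 'c' => not anagrams

0


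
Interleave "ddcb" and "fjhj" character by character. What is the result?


Interleaving "ddcb" and "fjhj":
  Position 0: 'd' from first, 'f' from second => "df"
  Position 1: 'd' from first, 'j' from second => "dj"
  Position 2: 'c' from first, 'h' from second => "ch"
  Position 3: 'b' from first, 'j' from second => "bj"
Result: dfdjchbj

dfdjchbj


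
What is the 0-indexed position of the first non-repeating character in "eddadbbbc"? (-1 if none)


Input: eddadbbbc
Character frequencies:
  'a': 1
  'b': 3
  'c': 1
  'd': 3
  'e': 1
Scanning left to right for freq == 1:
  Position 0 ('e'): unique! => answer = 0

0


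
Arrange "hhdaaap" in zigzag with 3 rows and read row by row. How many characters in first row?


Zigzag "hhdaaap" into 3 rows:
Placing characters:
  'h' => row 0
  'h' => row 1
  'd' => row 2
  'a' => row 1
  'a' => row 0
  'a' => row 1
  'p' => row 2
Rows:
  Row 0: "ha"
  Row 1: "haa"
  Row 2: "dp"
First row length: 2

2


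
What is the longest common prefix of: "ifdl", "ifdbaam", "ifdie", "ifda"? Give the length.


Words: ifdl, ifdbaam, ifdie, ifda
  Position 0: all 'i' => match
  Position 1: all 'f' => match
  Position 2: all 'd' => match
  Position 3: ('l', 'b', 'i', 'a') => mismatch, stop
LCP = "ifd" (length 3)

3


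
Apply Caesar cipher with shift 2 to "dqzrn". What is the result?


Caesar cipher: shift "dqzrn" by 2
  'd' (pos 3) + 2 = pos 5 = 'f'
  'q' (pos 16) + 2 = pos 18 = 's'
  'z' (pos 25) + 2 = pos 1 = 'b'
  'r' (pos 17) + 2 = pos 19 = 't'
  'n' (pos 13) + 2 = pos 15 = 'p'
Result: fsbtp

fsbtp


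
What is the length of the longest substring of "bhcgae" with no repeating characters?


Input: "bhcgae"
Sliding window (track last position of each char):
  Position 0 ('b'): window [0,0] length 1 -- new best
  Position 1 ('h'): window [0,1] length 2 -- new best
  Position 2 ('c'): window [0,2] length 3 -- new best
  Position 3 ('g'): window [0,3] length 4 -- new best
  Position 4 ('a'): window [0,4] length 5 -- new best
  Position 5 ('e'): window [0,5] length 6 -- new best
Longest substring with no repeats: "bhcgae" with length 6

6


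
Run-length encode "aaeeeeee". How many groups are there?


Input: aaeeeeee
Scanning for consecutive runs:
  Group 1: 'a' x 2 (positions 0-1)
  Group 2: 'e' x 6 (positions 2-7)
Total groups: 2

2


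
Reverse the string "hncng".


Input: hncng
Reading characters right to left:
  Position 4: 'g'
  Position 3: 'n'
  Position 2: 'c'
  Position 1: 'n'
  Position 0: 'h'
Reversed: gncnh

gncnh


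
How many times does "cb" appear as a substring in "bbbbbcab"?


Searching for "cb" in "bbbbbcab"
Scanning each position:
  Position 0: "bb" => no
  Position 1: "bb" => no
  Position 2: "bb" => no
  Position 3: "bb" => no
  Position 4: "bc" => no
  Position 5: "ca" => no
  Position 6: "ab" => no
Total occurrences: 0

0


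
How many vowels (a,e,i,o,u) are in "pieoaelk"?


Input: pieoaelk
Checking each character:
  'p' at position 0: consonant
  'i' at position 1: vowel (running total: 1)
  'e' at position 2: vowel (running total: 2)
  'o' at position 3: vowel (running total: 3)
  'a' at position 4: vowel (running total: 4)
  'e' at position 5: vowel (running total: 5)
  'l' at position 6: consonant
  'k' at position 7: consonant
Total vowels: 5

5


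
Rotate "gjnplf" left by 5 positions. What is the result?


Input: "gjnplf", rotate left by 5
First 5 characters: "gjnpl"
Remaining characters: "f"
Concatenate remaining + first: "f" + "gjnpl" = "fgjnpl"

fgjnpl


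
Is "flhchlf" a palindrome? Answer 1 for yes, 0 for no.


Input: flhchlf
Reversed: flhchlf
  Compare pos 0 ('f') with pos 6 ('f'): match
  Compare pos 1 ('l') with pos 5 ('l'): match
  Compare pos 2 ('h') with pos 4 ('h'): match
Result: palindrome

1


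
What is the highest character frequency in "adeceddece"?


Input: adeceddece
Character counts:
  'a': 1
  'c': 2
  'd': 3
  'e': 4
Maximum frequency: 4

4


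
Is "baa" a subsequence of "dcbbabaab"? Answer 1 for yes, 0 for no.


Check if "baa" is a subsequence of "dcbbabaab"
Greedy scan:
  Position 0 ('d'): no match needed
  Position 1 ('c'): no match needed
  Position 2 ('b'): matches sub[0] = 'b'
  Position 3 ('b'): no match needed
  Position 4 ('a'): matches sub[1] = 'a'
  Position 5 ('b'): no match needed
  Position 6 ('a'): matches sub[2] = 'a'
  Position 7 ('a'): no match needed
  Position 8 ('b'): no match needed
All 3 characters matched => is a subsequence

1


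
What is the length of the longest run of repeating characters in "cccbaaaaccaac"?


Input: "cccbaaaaccaac"
Scanning for longest run:
  Position 1 ('c'): continues run of 'c', length=2
  Position 2 ('c'): continues run of 'c', length=3
  Position 3 ('b'): new char, reset run to 1
  Position 4 ('a'): new char, reset run to 1
  Position 5 ('a'): continues run of 'a', length=2
  Position 6 ('a'): continues run of 'a', length=3
  Position 7 ('a'): continues run of 'a', length=4
  Position 8 ('c'): new char, reset run to 1
  Position 9 ('c'): continues run of 'c', length=2
  Position 10 ('a'): new char, reset run to 1
  Position 11 ('a'): continues run of 'a', length=2
  Position 12 ('c'): new char, reset run to 1
Longest run: 'a' with length 4

4


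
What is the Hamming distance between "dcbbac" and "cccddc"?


Comparing "dcbbac" and "cccddc" position by position:
  Position 0: 'd' vs 'c' => differ
  Position 1: 'c' vs 'c' => same
  Position 2: 'b' vs 'c' => differ
  Position 3: 'b' vs 'd' => differ
  Position 4: 'a' vs 'd' => differ
  Position 5: 'c' vs 'c' => same
Total differences (Hamming distance): 4

4


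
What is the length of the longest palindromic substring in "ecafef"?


Input: "ecafef"
Checking substrings for palindromes:
  [3:6] "fef" (len 3) => palindrome
Longest palindromic substring: "fef" with length 3

3


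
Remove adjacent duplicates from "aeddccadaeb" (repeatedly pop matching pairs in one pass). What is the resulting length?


Input: aeddccadaeb
Stack-based adjacent duplicate removal:
  Read 'a': push. Stack: a
  Read 'e': push. Stack: ae
  Read 'd': push. Stack: aed
  Read 'd': matches stack top 'd' => pop. Stack: ae
  Read 'c': push. Stack: aec
  Read 'c': matches stack top 'c' => pop. Stack: ae
  Read 'a': push. Stack: aea
  Read 'd': push. Stack: aead
  Read 'a': push. Stack: aeada
  Read 'e': push. Stack: aeadae
  Read 'b': push. Stack: aeadaeb
Final stack: "aeadaeb" (length 7)

7


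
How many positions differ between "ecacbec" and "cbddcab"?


Comparing "ecacbec" and "cbddcab" position by position:
  Position 0: 'e' vs 'c' => DIFFER
  Position 1: 'c' vs 'b' => DIFFER
  Position 2: 'a' vs 'd' => DIFFER
  Position 3: 'c' vs 'd' => DIFFER
  Position 4: 'b' vs 'c' => DIFFER
  Position 5: 'e' vs 'a' => DIFFER
  Position 6: 'c' vs 'b' => DIFFER
Positions that differ: 7

7


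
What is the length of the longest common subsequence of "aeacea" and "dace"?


LCS of "aeacea" and "dace"
DP table:
           d    a    c    e
      0    0    0    0    0
  a   0    0    1    1    1
  e   0    0    1    1    2
  a   0    0    1    1    2
  c   0    0    1    2    2
  e   0    0    1    2    3
  a   0    0    1    2    3
LCS length = dp[6][4] = 3

3


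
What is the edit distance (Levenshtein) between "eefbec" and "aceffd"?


Computing edit distance: "eefbec" -> "aceffd"
DP table:
           a    c    e    f    f    d
      0    1    2    3    4    5    6
  e   1    1    2    2    3    4    5
  e   2    2    2    2    3    4    5
  f   3    3    3    3    2    3    4
  b   4    4    4    4    3    3    4
  e   5    5    5    4    4    4    4
  c   6    6    5    5    5    5    5
Edit distance = dp[6][6] = 5

5


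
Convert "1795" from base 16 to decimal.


Input: "1795" in base 16
Positional expansion:
  Digit '1' (value 1) x 16^3 = 4096
  Digit '7' (value 7) x 16^2 = 1792
  Digit '9' (value 9) x 16^1 = 144
  Digit '5' (value 5) x 16^0 = 5
Sum = 6037

6037


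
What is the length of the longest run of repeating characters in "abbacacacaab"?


Input: "abbacacacaab"
Scanning for longest run:
  Position 1 ('b'): new char, reset run to 1
  Position 2 ('b'): continues run of 'b', length=2
  Position 3 ('a'): new char, reset run to 1
  Position 4 ('c'): new char, reset run to 1
  Position 5 ('a'): new char, reset run to 1
  Position 6 ('c'): new char, reset run to 1
  Position 7 ('a'): new char, reset run to 1
  Position 8 ('c'): new char, reset run to 1
  Position 9 ('a'): new char, reset run to 1
  Position 10 ('a'): continues run of 'a', length=2
  Position 11 ('b'): new char, reset run to 1
Longest run: 'b' with length 2

2


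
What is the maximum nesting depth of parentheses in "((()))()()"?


Input: "((()))()()"
Tracking depth:
  Position 0 '(': depth becomes 1
  Position 1 '(': depth becomes 2
  Position 2 '(': depth becomes 3
  Position 3 ')': depth becomes 2
  Position 4 ')': depth becomes 1
  Position 5 ')': depth becomes 0
  Position 6 '(': depth becomes 1
  Position 7 ')': depth becomes 0
  Position 8 '(': depth becomes 1
  Position 9 ')': depth becomes 0
Maximum depth reached: 3

3


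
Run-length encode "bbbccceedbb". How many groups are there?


Input: bbbccceedbb
Scanning for consecutive runs:
  Group 1: 'b' x 3 (positions 0-2)
  Group 2: 'c' x 3 (positions 3-5)
  Group 3: 'e' x 2 (positions 6-7)
  Group 4: 'd' x 1 (positions 8-8)
  Group 5: 'b' x 2 (positions 9-10)
Total groups: 5

5


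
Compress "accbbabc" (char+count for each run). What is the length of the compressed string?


Input: accbbabc
Runs:
  'a' x 1 => "a1"
  'c' x 2 => "c2"
  'b' x 2 => "b2"
  'a' x 1 => "a1"
  'b' x 1 => "b1"
  'c' x 1 => "c1"
Compressed: "a1c2b2a1b1c1"
Compressed length: 12

12


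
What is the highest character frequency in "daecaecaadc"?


Input: daecaecaadc
Character counts:
  'a': 4
  'c': 3
  'd': 2
  'e': 2
Maximum frequency: 4

4


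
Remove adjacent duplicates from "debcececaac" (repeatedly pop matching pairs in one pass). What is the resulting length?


Input: debcececaac
Stack-based adjacent duplicate removal:
  Read 'd': push. Stack: d
  Read 'e': push. Stack: de
  Read 'b': push. Stack: deb
  Read 'c': push. Stack: debc
  Read 'e': push. Stack: debce
  Read 'c': push. Stack: debcec
  Read 'e': push. Stack: debcece
  Read 'c': push. Stack: debcecec
  Read 'a': push. Stack: debcececa
  Read 'a': matches stack top 'a' => pop. Stack: debcecec
  Read 'c': matches stack top 'c' => pop. Stack: debcece
Final stack: "debcece" (length 7)

7


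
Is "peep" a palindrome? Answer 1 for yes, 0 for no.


Input: peep
Reversed: peep
  Compare pos 0 ('p') with pos 3 ('p'): match
  Compare pos 1 ('e') with pos 2 ('e'): match
Result: palindrome

1


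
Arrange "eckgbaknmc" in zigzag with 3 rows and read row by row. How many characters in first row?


Zigzag "eckgbaknmc" into 3 rows:
Placing characters:
  'e' => row 0
  'c' => row 1
  'k' => row 2
  'g' => row 1
  'b' => row 0
  'a' => row 1
  'k' => row 2
  'n' => row 1
  'm' => row 0
  'c' => row 1
Rows:
  Row 0: "ebm"
  Row 1: "cganc"
  Row 2: "kk"
First row length: 3

3


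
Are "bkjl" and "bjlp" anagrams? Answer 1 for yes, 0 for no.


Strings: "bkjl", "bjlp"
Sorted first:  bjkl
Sorted second: bjlp
Differ at position 2: 'k' vs 'l' => not anagrams

0


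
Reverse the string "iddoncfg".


Input: iddoncfg
Reading characters right to left:
  Position 7: 'g'
  Position 6: 'f'
  Position 5: 'c'
  Position 4: 'n'
  Position 3: 'o'
  Position 2: 'd'
  Position 1: 'd'
  Position 0: 'i'
Reversed: gfcnoddi

gfcnoddi


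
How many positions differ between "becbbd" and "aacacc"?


Comparing "becbbd" and "aacacc" position by position:
  Position 0: 'b' vs 'a' => DIFFER
  Position 1: 'e' vs 'a' => DIFFER
  Position 2: 'c' vs 'c' => same
  Position 3: 'b' vs 'a' => DIFFER
  Position 4: 'b' vs 'c' => DIFFER
  Position 5: 'd' vs 'c' => DIFFER
Positions that differ: 5

5


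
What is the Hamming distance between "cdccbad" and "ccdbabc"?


Comparing "cdccbad" and "ccdbabc" position by position:
  Position 0: 'c' vs 'c' => same
  Position 1: 'd' vs 'c' => differ
  Position 2: 'c' vs 'd' => differ
  Position 3: 'c' vs 'b' => differ
  Position 4: 'b' vs 'a' => differ
  Position 5: 'a' vs 'b' => differ
  Position 6: 'd' vs 'c' => differ
Total differences (Hamming distance): 6

6


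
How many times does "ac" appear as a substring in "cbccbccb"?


Searching for "ac" in "cbccbccb"
Scanning each position:
  Position 0: "cb" => no
  Position 1: "bc" => no
  Position 2: "cc" => no
  Position 3: "cb" => no
  Position 4: "bc" => no
  Position 5: "cc" => no
  Position 6: "cb" => no
Total occurrences: 0

0


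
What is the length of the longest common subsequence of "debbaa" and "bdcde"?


LCS of "debbaa" and "bdcde"
DP table:
           b    d    c    d    e
      0    0    0    0    0    0
  d   0    0    1    1    1    1
  e   0    0    1    1    1    2
  b   0    1    1    1    1    2
  b   0    1    1    1    1    2
  a   0    1    1    1    1    2
  a   0    1    1    1    1    2
LCS length = dp[6][5] = 2

2


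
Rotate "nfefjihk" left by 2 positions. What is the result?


Input: "nfefjihk", rotate left by 2
First 2 characters: "nf"
Remaining characters: "efjihk"
Concatenate remaining + first: "efjihk" + "nf" = "efjihknf"

efjihknf


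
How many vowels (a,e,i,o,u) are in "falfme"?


Input: falfme
Checking each character:
  'f' at position 0: consonant
  'a' at position 1: vowel (running total: 1)
  'l' at position 2: consonant
  'f' at position 3: consonant
  'm' at position 4: consonant
  'e' at position 5: vowel (running total: 2)
Total vowels: 2

2


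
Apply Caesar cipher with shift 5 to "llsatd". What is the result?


Caesar cipher: shift "llsatd" by 5
  'l' (pos 11) + 5 = pos 16 = 'q'
  'l' (pos 11) + 5 = pos 16 = 'q'
  's' (pos 18) + 5 = pos 23 = 'x'
  'a' (pos 0) + 5 = pos 5 = 'f'
  't' (pos 19) + 5 = pos 24 = 'y'
  'd' (pos 3) + 5 = pos 8 = 'i'
Result: qqxfyi

qqxfyi


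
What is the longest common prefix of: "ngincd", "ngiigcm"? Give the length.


Words: ngincd, ngiigcm
  Position 0: all 'n' => match
  Position 1: all 'g' => match
  Position 2: all 'i' => match
  Position 3: ('n', 'i') => mismatch, stop
LCP = "ngi" (length 3)

3


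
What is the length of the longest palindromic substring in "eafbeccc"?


Input: "eafbeccc"
Checking substrings for palindromes:
  [5:8] "ccc" (len 3) => palindrome
  [5:7] "cc" (len 2) => palindrome
  [6:8] "cc" (len 2) => palindrome
Longest palindromic substring: "ccc" with length 3

3


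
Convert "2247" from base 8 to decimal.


Input: "2247" in base 8
Positional expansion:
  Digit '2' (value 2) x 8^3 = 1024
  Digit '2' (value 2) x 8^2 = 128
  Digit '4' (value 4) x 8^1 = 32
  Digit '7' (value 7) x 8^0 = 7
Sum = 1191

1191


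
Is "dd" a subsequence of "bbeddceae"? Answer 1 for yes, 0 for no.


Check if "dd" is a subsequence of "bbeddceae"
Greedy scan:
  Position 0 ('b'): no match needed
  Position 1 ('b'): no match needed
  Position 2 ('e'): no match needed
  Position 3 ('d'): matches sub[0] = 'd'
  Position 4 ('d'): matches sub[1] = 'd'
  Position 5 ('c'): no match needed
  Position 6 ('e'): no match needed
  Position 7 ('a'): no match needed
  Position 8 ('e'): no match needed
All 2 characters matched => is a subsequence

1


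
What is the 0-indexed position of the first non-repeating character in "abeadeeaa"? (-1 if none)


Input: abeadeeaa
Character frequencies:
  'a': 4
  'b': 1
  'd': 1
  'e': 3
Scanning left to right for freq == 1:
  Position 0 ('a'): freq=4, skip
  Position 1 ('b'): unique! => answer = 1

1


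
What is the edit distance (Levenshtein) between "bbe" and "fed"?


Computing edit distance: "bbe" -> "fed"
DP table:
           f    e    d
      0    1    2    3
  b   1    1    2    3
  b   2    2    2    3
  e   3    3    2    3
Edit distance = dp[3][3] = 3

3


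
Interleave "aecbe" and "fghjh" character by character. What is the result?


Interleaving "aecbe" and "fghjh":
  Position 0: 'a' from first, 'f' from second => "af"
  Position 1: 'e' from first, 'g' from second => "eg"
  Position 2: 'c' from first, 'h' from second => "ch"
  Position 3: 'b' from first, 'j' from second => "bj"
  Position 4: 'e' from first, 'h' from second => "eh"
Result: afegchbjeh

afegchbjeh


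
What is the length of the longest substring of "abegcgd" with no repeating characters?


Input: "abegcgd"
Sliding window (track last position of each char):
  Position 0 ('a'): window [0,0] length 1 -- new best
  Position 1 ('b'): window [0,1] length 2 -- new best
  Position 2 ('e'): window [0,2] length 3 -- new best
  Position 3 ('g'): window [0,3] length 4 -- new best
  Position 4 ('c'): window [0,4] length 5 -- new best
  Position 5 ('g'): repeat (last at 3), move window start to 4
  Position 5 ('g'): window [4,5] length 2
  Position 6 ('d'): window [4,6] length 3
Longest substring with no repeats: "abegc" with length 5

5


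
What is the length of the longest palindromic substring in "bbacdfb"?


Input: "bbacdfb"
Checking substrings for palindromes:
  [0:2] "bb" (len 2) => palindrome
Longest palindromic substring: "bb" with length 2

2


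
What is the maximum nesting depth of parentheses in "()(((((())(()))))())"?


Input: "()(((((())(()))))())"
Tracking depth:
  Position 0 '(': depth becomes 1
  Position 1 ')': depth becomes 0
  Position 2 '(': depth becomes 1
  Position 3 '(': depth becomes 2
  Position 4 '(': depth becomes 3
  Position 5 '(': depth becomes 4
  Position 6 '(': depth becomes 5
  Position 7 '(': depth becomes 6
  Position 8 ')': depth becomes 5
  Position 9 ')': depth becomes 4
  Position 10 '(': depth becomes 5
  Position 11 '(': depth becomes 6
  Position 12 ')': depth becomes 5
  Position 13 ')': depth becomes 4
  Position 14 ')': depth becomes 3
  Position 15 ')': depth becomes 2
  Position 16 ')': depth becomes 1
  Position 17 '(': depth becomes 2
  Position 18 ')': depth becomes 1
  Position 19 ')': depth becomes 0
Maximum depth reached: 6

6


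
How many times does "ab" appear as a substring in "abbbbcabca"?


Searching for "ab" in "abbbbcabca"
Scanning each position:
  Position 0: "ab" => MATCH
  Position 1: "bb" => no
  Position 2: "bb" => no
  Position 3: "bb" => no
  Position 4: "bc" => no
  Position 5: "ca" => no
  Position 6: "ab" => MATCH
  Position 7: "bc" => no
  Position 8: "ca" => no
Total occurrences: 2

2


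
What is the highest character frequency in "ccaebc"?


Input: ccaebc
Character counts:
  'a': 1
  'b': 1
  'c': 3
  'e': 1
Maximum frequency: 3

3


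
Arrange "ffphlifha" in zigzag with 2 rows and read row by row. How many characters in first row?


Zigzag "ffphlifha" into 2 rows:
Placing characters:
  'f' => row 0
  'f' => row 1
  'p' => row 0
  'h' => row 1
  'l' => row 0
  'i' => row 1
  'f' => row 0
  'h' => row 1
  'a' => row 0
Rows:
  Row 0: "fplfa"
  Row 1: "fhih"
First row length: 5

5


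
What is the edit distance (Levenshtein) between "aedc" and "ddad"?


Computing edit distance: "aedc" -> "ddad"
DP table:
           d    d    a    d
      0    1    2    3    4
  a   1    1    2    2    3
  e   2    2    2    3    3
  d   3    2    2    3    3
  c   4    3    3    3    4
Edit distance = dp[4][4] = 4

4


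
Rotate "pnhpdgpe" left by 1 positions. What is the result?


Input: "pnhpdgpe", rotate left by 1
First 1 characters: "p"
Remaining characters: "nhpdgpe"
Concatenate remaining + first: "nhpdgpe" + "p" = "nhpdgpep"

nhpdgpep
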